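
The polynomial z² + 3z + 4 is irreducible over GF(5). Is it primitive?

No

Write f(z) = z² + 3z + 4.
|GF(5^2)^×| = 5^2 − 1 = 24. Prime factorization: 24 = 2^3·3.
f is primitive ⇔ z has order 24 in GF(5)[z]/(f), i.e. z^(24/q) ≠ 1 for each prime q | 24.
z^(12) mod f = 1
z^(8) mod f = 3z + 4.
Since z^(12) = 1, the order of z divides 12 < 24; not primitive.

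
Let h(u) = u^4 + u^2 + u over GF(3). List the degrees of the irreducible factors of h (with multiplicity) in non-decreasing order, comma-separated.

Roots in GF(3): h(0) = 0 → root; h(1) = 0 → root; h(2) = 1.
Linear factors from roots: (u), (u - 1).
Complete factorization: h(u) = (u)·(u - 1)·(u^2 + u - 1).
Factor degrees with multiplicity: 1 + 1 + 2 = 4.

1, 1, 2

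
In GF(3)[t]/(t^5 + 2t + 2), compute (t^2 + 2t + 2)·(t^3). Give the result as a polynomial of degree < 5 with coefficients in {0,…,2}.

Multiply in GF(3)[t]: (t^2 + 2t + 2)·(t^3) = t^5 + 2t^4 + 2t^3.
Reduce using t^5 ≡ t + 1 (mod t^5 + 2t + 2).
Reduced: 2t^4 + 2t^3 + t + 1.

2t^4 + 2t^3 + t + 1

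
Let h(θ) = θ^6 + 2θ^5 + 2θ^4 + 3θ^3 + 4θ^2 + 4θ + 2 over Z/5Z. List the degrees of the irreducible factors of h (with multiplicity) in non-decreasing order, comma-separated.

Roots in Z/5Z: h(0) = 2; h(1) = 3; h(2) = 0 → root; h(3) = 3; h(4) = 0 → root.
Linear factors from roots: (θ + 3), (θ + 1).
Complete factorization: h(θ) = (θ + 1)·(θ + 3)·(θ^2 + θ + 1)·(θ^2 + 2θ + 4).
Factor degrees with multiplicity: 1 + 1 + 2 + 2 = 6.

1, 1, 2, 2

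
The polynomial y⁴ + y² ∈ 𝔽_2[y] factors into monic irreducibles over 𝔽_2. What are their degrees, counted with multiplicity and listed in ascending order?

Write f(y) = y⁴ + y².
Roots in 𝔽_2: f(0) = 0 → root; f(1) = 0 → root.
Linear factors from roots: (y), (y + 1).
Complete factorization: f(y) = (y)^2·(y + 1)^2.
Factor degrees with multiplicity: 1 + 1 + 1 + 1 = 4.

1, 1, 1, 1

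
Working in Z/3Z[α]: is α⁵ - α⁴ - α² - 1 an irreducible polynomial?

Write f(α) = α⁵ - α⁴ - α² - 1.
Check for roots in Z/3Z: f(0) = 2; f(1) = 1; f(2) = 2.
No roots, so no linear factors.
Monic irreducibles of degree 2 over GF(3): α² + 1, α² + α - 1, α² - α - 1.
None of them divide f (all give nonzero remainder).
No irreducible factor of degree ≤ 2 exists, so f is irreducible over GF(3).

Yes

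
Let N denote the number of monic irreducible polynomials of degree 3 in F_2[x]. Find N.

The number of monic irreducibles of degree 3 over GF(2) is (1/3)·Σ_{d∣3} μ(3/d) 2^d.
Divisors of 3: 1, 3; μ(3/d) for each: -1, 1.
Σ = − 2^1 + 2^3 = 6.
N = 6/3 = 2.

2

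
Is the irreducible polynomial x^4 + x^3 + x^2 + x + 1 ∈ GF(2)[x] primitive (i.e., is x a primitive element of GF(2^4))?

Write f(x) = x^4 + x^3 + x^2 + x + 1.
|GF(2^4)^×| = 2^4 − 1 = 15. Prime factorization: 15 = 3·5.
f is primitive ⇔ x has order 15 in GF(2)[x]/(f), i.e. x^(15/q) ≠ 1 for each prime q | 15.
x^(5) mod f = 1
x^(3) mod f = x^3.
Since x^(5) = 1, the order of x divides 5 < 15; not primitive.

No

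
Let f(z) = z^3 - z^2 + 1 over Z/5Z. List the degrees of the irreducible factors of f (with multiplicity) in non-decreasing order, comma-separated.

Roots in Z/5Z: f(0) = 1; f(1) = 1; f(2) = 0 → root; f(3) = 4; f(4) = 4.
Linear factors from roots: (z - 2).
Complete factorization: f(z) = (z - 2)·(z^2 + z + 2).
Factor degrees with multiplicity: 1 + 2 = 3.

1, 2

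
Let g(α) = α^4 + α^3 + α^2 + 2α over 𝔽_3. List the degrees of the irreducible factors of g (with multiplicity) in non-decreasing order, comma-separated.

Roots in 𝔽_3: g(0) = 0 → root; g(1) = 2; g(2) = 2.
Linear factors from roots: (α).
Complete factorization: g(α) = (α)·(α^3 + α^2 + α + 2).
Factor degrees with multiplicity: 1 + 3 = 4.

1, 3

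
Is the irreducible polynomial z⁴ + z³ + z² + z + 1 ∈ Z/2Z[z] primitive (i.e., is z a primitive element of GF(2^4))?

No

Write f(z) = z⁴ + z³ + z² + z + 1.
|GF(2^4)^×| = 2^4 − 1 = 15. Prime factorization: 15 = 3·5.
f is primitive ⇔ z has order 15 in GF(2)[z]/(f), i.e. z^(15/q) ≠ 1 for each prime q | 15.
z^(5) mod f = 1
z^(3) mod f = z³.
Since z^(5) = 1, the order of z divides 5 < 15; not primitive.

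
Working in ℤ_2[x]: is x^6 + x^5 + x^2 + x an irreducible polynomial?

No

Write f(x) = x^6 + x^5 + x^2 + x.
Check for roots in ℤ_2: f(0) = 0 → root; f(1) = 0 → root.
f(0) = 0, so (x) divides f(x); f is reducible.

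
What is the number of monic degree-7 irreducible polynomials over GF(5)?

11160

The number of monic irreducibles of degree 7 over GF(5) is (1/7)·Σ_{d∣7} μ(7/d) 5^d.
Divisors of 7: 1, 7; μ(7/d) for each: -1, 1.
Σ = − 5^1 + 5^7 = 78120.
N = 78120/7 = 11160.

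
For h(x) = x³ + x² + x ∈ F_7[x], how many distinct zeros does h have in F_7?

3

Evaluate at each of the 7 elements of F_7:
h(0) = 0 → root; h(1) = 3; h(2) = 0 → root; h(3) = 4; h(4) = 0 → root; h(5) = 1; h(6) = 6.
Roots: {0, 2, 4}.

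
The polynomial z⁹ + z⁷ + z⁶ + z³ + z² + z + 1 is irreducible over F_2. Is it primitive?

Yes

Write f(z) = z⁹ + z⁷ + z⁶ + z³ + z² + z + 1.
|GF(2^9)^×| = 2^9 − 1 = 511. Prime factorization: 511 = 7·73.
f is primitive ⇔ z has order 511 in GF(2)[z]/(f), i.e. z^(511/q) ≠ 1 for each prime q | 511.
z^(73) mod f = z⁸ + z⁷ + z⁵ + z⁴ + z³ + z² + 1.
z^(7) mod f = z⁷.
None equal 1, so z has full order 511; f is primitive.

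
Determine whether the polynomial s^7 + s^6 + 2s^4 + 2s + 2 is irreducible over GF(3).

Write P(s) = s^7 + s^6 + 2s^4 + 2s + 2.
Check for roots in GF(3): P(0) = 2; P(1) = 2; P(2) = 2.
No roots, so no linear factors.
Monic irreducibles of degree 2 over GF(3): s^2 + 1, s^2 + s + 2, s^2 + 2s + 2.
None of them divide P (all give nonzero remainder).
Degree-3 irreducible divisors: test the 8 monic irreducibles of degree 3 over GF(3).
None of them divide P (all give nonzero remainder).
No irreducible factor of degree ≤ 3 exists, so P is irreducible over GF(3).

Yes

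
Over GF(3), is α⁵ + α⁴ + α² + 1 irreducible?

Write h(α) = α⁵ + α⁴ + α² + 1.
Check for roots in GF(3): h(0) = 1; h(1) = 1; h(2) = 2.
No roots, so no linear factors.
Monic irreducibles of degree 2 over GF(3): α² + 1, α² + α + 2, α² + 2α + 2.
None of them divide h (all give nonzero remainder).
No irreducible factor of degree ≤ 2 exists, so h is irreducible over GF(3).

Yes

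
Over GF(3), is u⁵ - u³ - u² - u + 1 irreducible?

Yes

Write h(u) = u⁵ - u³ - u² - u + 1.
Check for roots in GF(3): h(0) = 1; h(1) = 2; h(2) = 1.
No roots, so no linear factors.
Monic irreducibles of degree 2 over GF(3): u² + 1, u² + u - 1, u² - u - 1.
None of them divide h (all give nonzero remainder).
No irreducible factor of degree ≤ 2 exists, so h is irreducible over GF(3).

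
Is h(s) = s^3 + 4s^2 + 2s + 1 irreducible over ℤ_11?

Check each element of ℤ_11 for a root: h(0)=1, h(1)=8, h(2)=7, h(3)=4, h(4)=5, h(5)=5, h(6)=10, h(7)=4, h(8)=4, h(9)=5, h(10)=2.
No roots. A degree-3 polynomial over a field with no linear factor is irreducible.

Yes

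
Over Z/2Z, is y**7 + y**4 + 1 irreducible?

Write m(y) = y**7 + y**4 + 1.
Check for roots in Z/2Z: m(0) = 1; m(1) = 1.
No roots, so no linear factors.
Monic irreducibles of degree 2 over GF(2): y**2 + y + 1.
None of them divide m (all give nonzero remainder).
Monic irreducibles of degree 3 over GF(2): y**3 + y + 1, y**3 + y**2 + 1.
None of them divide m (all give nonzero remainder).
No irreducible factor of degree ≤ 3 exists, so m is irreducible over GF(2).

Yes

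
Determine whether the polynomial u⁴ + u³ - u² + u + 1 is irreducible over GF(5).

Write f(u) = u⁴ + u³ - u² + u + 1.
Check for roots in GF(5): f(0) = 1; f(1) = 3; f(2) = 3; f(3) = 3; f(4) = 4.
No roots, so no linear factors.
Degree-2 irreducible divisors: test the 10 monic irreducibles of degree 2 over GF(5).
None of them divide f (all give nonzero remainder).
No irreducible factor of degree ≤ 2 exists, so f is irreducible over GF(5).

Yes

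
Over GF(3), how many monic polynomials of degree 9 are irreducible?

x^(3^9) − x is the product of all monic irreducibles of degree dividing 9; Möbius inversion gives N = (1/9) Σ μ(9/d)·3^d.
Divisors of 9: 1, 3, 9; μ(9/d) for each: 0, -1, 1.
Σ = − 3^3 + 3^9 = 19656.
N = 19656/9 = 2184.

2184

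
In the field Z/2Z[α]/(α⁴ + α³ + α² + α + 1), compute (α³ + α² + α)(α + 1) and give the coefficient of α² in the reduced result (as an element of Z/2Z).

1

Multiply in Z/2Z[α]: (α³ + α² + α)·(α + 1) = α⁴ + α.
Reduce using α⁴ ≡ α³ + α² + α + 1 (mod α⁴ + α³ + α² + α + 1).
Reduced: α³ + α² + 1.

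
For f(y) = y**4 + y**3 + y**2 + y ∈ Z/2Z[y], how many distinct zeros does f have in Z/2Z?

Evaluate at each of the 2 elements of Z/2Z:
f(0) = 0 → root; f(1) = 0 → root.
Roots: {0, 1}.

2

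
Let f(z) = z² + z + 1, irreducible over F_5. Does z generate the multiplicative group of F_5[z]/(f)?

|GF(5^2)^×| = 5^2 − 1 = 24. Prime factorization: 24 = 2^3·3.
f is primitive ⇔ z has order 24 in GF(5)[z]/(f), i.e. z^(24/q) ≠ 1 for each prime q | 24.
z^(12) mod f = 1
z^(8) mod f = 4z + 4.
Since z^(12) = 1, the order of z divides 12 < 24; not primitive.

No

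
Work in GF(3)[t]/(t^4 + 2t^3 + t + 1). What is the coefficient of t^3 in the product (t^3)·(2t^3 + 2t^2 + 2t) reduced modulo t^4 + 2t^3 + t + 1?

Multiply in GF(3)[t]: (t^3)·(2t^3 + 2t^2 + 2t) = 2t^6 + 2t^5 + 2t^4.
Reduce using t^4 ≡ t^3 + 2t + 2 (mod t^4 + 2t^3 + t + 1).
Reduced: t^3 + 2t.

1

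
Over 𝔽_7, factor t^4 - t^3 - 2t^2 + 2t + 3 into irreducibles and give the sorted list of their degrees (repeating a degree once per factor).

1, 1, 2

Write g(t) = t^4 - t^3 - 2t^2 + 2t + 3.
Linear factors from roots: (t - 2).
Complete factorization: g(t) = (t - 2)^2·(t^2 + 3t - 1).
Factor degrees with multiplicity: 1 + 1 + 2 = 4.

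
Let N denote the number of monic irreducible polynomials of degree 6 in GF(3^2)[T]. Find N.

The number of monic irreducibles of degree 6 over GF(9) is (1/6)·Σ_{d∣6} μ(6/d) 9^d.
Divisors of 6: 1, 2, 3, 6; μ(6/d) for each: 1, -1, -1, 1.
Σ = 9^1 − 9^2 − 9^3 + 9^6 = 530640.
N = 530640/6 = 88440.

88440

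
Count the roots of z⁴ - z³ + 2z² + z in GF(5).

2

Write f(z) = z⁴ - z³ + 2z² + z.
Evaluate at each of the 5 elements of GF(5):
f(0) = 0 → root; f(1) = 3; f(2) = 3; f(3) = 0 → root; f(4) = 3.
Roots: {0, 3}.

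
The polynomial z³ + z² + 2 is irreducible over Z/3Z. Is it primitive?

No

Write f(z) = z³ + z² + 2.
|GF(3^3)^×| = 3^3 − 1 = 26. Prime factorization: 26 = 2·13.
f is primitive ⇔ z has order 26 in GF(3)[z]/(f), i.e. z^(26/q) ≠ 1 for each prime q | 26.
z^(13) mod f = 1
z^(2) mod f = z².
Since z^(13) = 1, the order of z divides 13 < 26; not primitive.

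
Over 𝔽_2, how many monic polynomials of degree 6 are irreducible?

9

Gauss's count: N_{2}(6) = (1/6) Σ_{d|6} μ(6/d)·2^d.
Divisors of 6: 1, 2, 3, 6; μ(6/d) for each: 1, -1, -1, 1.
Σ = 2^1 − 2^2 − 2^3 + 2^6 = 54.
N = 54/6 = 9.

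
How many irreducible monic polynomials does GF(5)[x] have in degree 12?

Gauss's count: N_{5}(12) = (1/12) Σ_{d|12} μ(12/d)·5^d.
Divisors of 12: 1, 2, 3, 4, 6, 12; μ(12/d) for each: 0, 1, 0, -1, -1, 1.
Σ = 5^2 − 5^4 − 5^6 + 5^12 = 244124400.
N = 244124400/12 = 20343700.

20343700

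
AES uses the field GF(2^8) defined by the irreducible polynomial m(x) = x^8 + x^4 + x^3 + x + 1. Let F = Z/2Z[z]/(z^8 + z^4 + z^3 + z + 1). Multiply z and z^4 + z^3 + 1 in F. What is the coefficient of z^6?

0

Multiply in Z/2Z[z]: (z)·(z^4 + z^3 + 1) = z^5 + z^4 + z.
Reduced: z^5 + z^4 + z.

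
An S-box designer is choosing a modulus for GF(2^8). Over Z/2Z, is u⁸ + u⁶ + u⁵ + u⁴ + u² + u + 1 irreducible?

Yes

Write m(u) = u⁸ + u⁶ + u⁵ + u⁴ + u² + u + 1.
Check for roots in Z/2Z: m(0) = 1; m(1) = 1.
No roots, so no linear factors.
Monic irreducibles of degree 2 over GF(2): u² + u + 1.
None of them divide m (all give nonzero remainder).
Monic irreducibles of degree 3 over GF(2): u³ + u + 1, u³ + u² + 1.
None of them divide m (all give nonzero remainder).
Monic irreducibles of degree 4 over GF(2): u⁴ + u + 1, u⁴ + u³ + 1, u⁴ + u³ + u² + u + 1.
None of them divide m (all give nonzero remainder).
No irreducible factor of degree ≤ 4 exists, so m is irreducible over GF(2).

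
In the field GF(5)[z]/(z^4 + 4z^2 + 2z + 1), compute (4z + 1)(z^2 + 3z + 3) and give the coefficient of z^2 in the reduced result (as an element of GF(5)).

3

Multiply in GF(5)[z]: (4z + 1)·(z^2 + 3z + 3) = 4z^3 + 3z^2 + 3.
Reduced: 4z^3 + 3z^2 + 3.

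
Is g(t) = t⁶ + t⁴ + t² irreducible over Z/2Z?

No

Check for roots in Z/2Z: g(0) = 0 → root; g(1) = 1.
g(0) = 0, so (t) divides g(t); g is reducible.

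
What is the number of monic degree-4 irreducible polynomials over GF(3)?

Gauss's count: N_{3}(4) = (1/4) Σ_{d|4} μ(4/d)·3^d.
Divisors of 4: 1, 2, 4; μ(4/d) for each: 0, -1, 1.
Σ = − 3^2 + 3^4 = 72.
N = 72/4 = 18.

18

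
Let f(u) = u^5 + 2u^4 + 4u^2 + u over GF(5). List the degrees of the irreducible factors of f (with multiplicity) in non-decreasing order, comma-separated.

1, 2, 2

Roots in GF(5): f(0) = 0 → root; f(1) = 3; f(2) = 2; f(3) = 4; f(4) = 4.
Linear factors from roots: (u).
Complete factorization: f(u) = (u)·(u^2 + 2)·(u^2 + 2u + 3).
Factor degrees with multiplicity: 1 + 2 + 2 = 5.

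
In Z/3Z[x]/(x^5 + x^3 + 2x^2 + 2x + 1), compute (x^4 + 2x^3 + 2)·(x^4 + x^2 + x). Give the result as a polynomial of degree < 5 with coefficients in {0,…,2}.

Multiply in Z/3Z[x]: (x^4 + 2x^3 + 2)·(x^4 + x^2 + x) = x^8 + 2x^7 + x^6 + x^4 + 2x^2 + 2x.
Reduce using x^5 ≡ 2x^3 + x^2 + x + 2 (mod x^5 + x^3 + 2x^2 + 2x + 1).
Reduced: x^4 + 2x^3 + 2x^2 + x + 1.

x^4 + 2x^3 + 2x^2 + x + 1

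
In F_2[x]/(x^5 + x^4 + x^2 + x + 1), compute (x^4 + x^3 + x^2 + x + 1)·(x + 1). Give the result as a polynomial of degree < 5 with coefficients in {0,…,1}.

Multiply in F_2[x]: (x^4 + x^3 + x^2 + x + 1)·(x + 1) = x^5 + 1.
Reduce using x^5 ≡ x^4 + x^2 + x + 1 (mod x^5 + x^4 + x^2 + x + 1).
Reduced: x^4 + x^2 + x.

x^4 + x^2 + x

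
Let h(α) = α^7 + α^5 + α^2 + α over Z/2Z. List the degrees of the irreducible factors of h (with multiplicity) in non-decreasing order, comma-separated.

Roots in Z/2Z: h(0) = 0 → root; h(1) = 0 → root.
Linear factors from roots: (α), (α + 1).
Complete factorization: h(α) = (α)·(α + 1)·(α^2 + α + 1)·(α^3 + α + 1).
Factor degrees with multiplicity: 1 + 1 + 2 + 3 = 7.

1, 1, 2, 3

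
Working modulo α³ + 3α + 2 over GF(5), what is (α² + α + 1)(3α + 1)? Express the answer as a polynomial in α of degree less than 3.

4α^2

Multiply in GF(5)[α]: (α² + α + 1)·(3α + 1) = 3α³ + 4α² + 4α + 1.
Reduce using α³ ≡ 2α + 3 (mod α³ + 3α + 2).
Reduced: 4α².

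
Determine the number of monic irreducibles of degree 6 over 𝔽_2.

The number of monic irreducibles of degree 6 over GF(2) is (1/6)·Σ_{d∣6} μ(6/d) 2^d.
Divisors of 6: 1, 2, 3, 6; μ(6/d) for each: 1, -1, -1, 1.
Σ = 2^1 − 2^2 − 2^3 + 2^6 = 54.
N = 54/6 = 9.

9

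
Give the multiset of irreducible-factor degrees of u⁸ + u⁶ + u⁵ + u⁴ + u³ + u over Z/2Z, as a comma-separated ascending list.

Write h(u) = u⁸ + u⁶ + u⁵ + u⁴ + u³ + u.
Roots in Z/2Z: h(0) = 0 → root; h(1) = 0 → root.
Linear factors from roots: (u), (u + 1).
Complete factorization: h(u) = (u)·(u + 1)·(u² + u + 1)^3.
Factor degrees with multiplicity: 1 + 1 + 2 + 2 + 2 = 8.

1, 1, 2, 2, 2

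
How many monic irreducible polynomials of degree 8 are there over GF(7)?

720300

x^(7^8) − x is the product of all monic irreducibles of degree dividing 8; Möbius inversion gives N = (1/8) Σ μ(8/d)·7^d.
Divisors of 8: 1, 2, 4, 8; μ(8/d) for each: 0, 0, -1, 1.
Σ = − 7^4 + 7^8 = 5762400.
N = 5762400/8 = 720300.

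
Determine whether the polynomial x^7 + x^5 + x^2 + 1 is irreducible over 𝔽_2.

Write m(x) = x^7 + x^5 + x^2 + 1.
Check for roots in 𝔽_2: m(0) = 1; m(1) = 0 → root.
m(1) = 0, so (x − 1) divides m(x); m is reducible.

No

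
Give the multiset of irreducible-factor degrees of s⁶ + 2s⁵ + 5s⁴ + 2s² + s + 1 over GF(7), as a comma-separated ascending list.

Write g(s) = s⁶ + 2s⁵ + 5s⁴ + 2s² + s + 1.
Complete factorization: g(s) = (s⁶ + 2s⁵ + 5s⁴ + 2s² + s + 1).
Factor degrees with multiplicity: 6 = 6.

6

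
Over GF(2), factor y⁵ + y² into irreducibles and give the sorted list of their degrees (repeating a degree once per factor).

1, 1, 1, 2

Write g(y) = y⁵ + y².
Roots in GF(2): g(0) = 0 → root; g(1) = 0 → root.
Linear factors from roots: (y), (y + 1).
Complete factorization: g(y) = (y + 1)·(y)^2·(y² + y + 1).
Factor degrees with multiplicity: 1 + 1 + 1 + 2 = 5.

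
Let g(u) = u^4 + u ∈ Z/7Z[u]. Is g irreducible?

No

Check for roots in Z/7Z: g(0) = 0 → root; g(1) = 2; g(2) = 4; g(3) = 0 → root; g(4) = 1; g(5) = 0 → root; g(6) = 0 → root.
g(0) = 0, so (u) divides g(u); g is reducible.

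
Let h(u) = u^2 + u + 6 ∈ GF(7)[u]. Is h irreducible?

Yes

Check for roots in GF(7): h(0) = 6; h(1) = 1; h(2) = 5; h(3) = 4; h(4) = 5; h(5) = 1; h(6) = 6.
No roots. A degree-2 polynomial over a field with no linear factor is irreducible.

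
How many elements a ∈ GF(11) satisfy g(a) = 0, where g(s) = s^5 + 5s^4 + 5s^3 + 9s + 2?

2

Evaluate at each of the 11 elements of GF(11):
g(0) = 2; g(1) = 0 → root; g(2) = 7; g(3) = 9; g(4) = 0 → root; g(5) = 3; g(6) = 3; g(7) = 1; g(8) = 2; g(9) = 3; g(10) = 3.
Roots: {1, 4}.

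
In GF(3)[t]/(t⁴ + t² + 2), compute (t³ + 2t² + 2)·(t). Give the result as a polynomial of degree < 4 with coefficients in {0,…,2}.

Multiply in GF(3)[t]: (t³ + 2t² + 2)·(t) = t⁴ + 2t³ + 2t.
Reduce using t⁴ ≡ 2t² + 1 (mod t⁴ + t² + 2).
Reduced: 2t³ + 2t² + 2t + 1.

2t^3 + 2t^2 + 2t + 1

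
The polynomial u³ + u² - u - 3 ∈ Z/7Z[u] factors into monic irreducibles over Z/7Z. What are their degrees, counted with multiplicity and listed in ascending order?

Write g(u) = u³ + u² - u - 3.
Linear factors from roots: (u - 2).
Complete factorization: g(u) = (u - 2)·(u² + 3u - 2).
Factor degrees with multiplicity: 1 + 2 = 3.

1, 2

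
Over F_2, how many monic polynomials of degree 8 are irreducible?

The number of monic irreducibles of degree 8 over GF(2) is (1/8)·Σ_{d∣8} μ(8/d) 2^d.
Divisors of 8: 1, 2, 4, 8; μ(8/d) for each: 0, 0, -1, 1.
Σ = − 2^4 + 2^8 = 240.
N = 240/8 = 30.

30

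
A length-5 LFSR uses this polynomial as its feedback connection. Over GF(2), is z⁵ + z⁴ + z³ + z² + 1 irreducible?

Yes

Write f(z) = z⁵ + z⁴ + z³ + z² + 1.
Check for roots in GF(2): f(0) = 1; f(1) = 1.
No roots, so no linear factors.
Monic irreducibles of degree 2 over GF(2): z² + z + 1.
None of them divide f (all give nonzero remainder).
No irreducible factor of degree ≤ 2 exists, so f is irreducible over GF(2).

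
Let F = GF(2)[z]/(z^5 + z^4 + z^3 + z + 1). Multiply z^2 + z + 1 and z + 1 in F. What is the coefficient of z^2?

Multiply in GF(2)[z]: (z^2 + z + 1)·(z + 1) = z^3 + 1.
Reduced: z^3 + 1.

0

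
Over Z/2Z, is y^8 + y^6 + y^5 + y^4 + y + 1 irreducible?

No

Write P(y) = y^8 + y^6 + y^5 + y^4 + y + 1.
Check for roots in Z/2Z: P(0) = 1; P(1) = 0 → root.
P(1) = 0, so (y − 1) divides P(y); P is reducible.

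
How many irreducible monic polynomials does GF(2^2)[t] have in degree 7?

2340

The number of monic irreducibles of degree 7 over GF(4) is (1/7)·Σ_{d∣7} μ(7/d) 4^d.
Divisors of 7: 1, 7; μ(7/d) for each: -1, 1.
Σ = − 4^1 + 4^7 = 16380.
N = 16380/7 = 2340.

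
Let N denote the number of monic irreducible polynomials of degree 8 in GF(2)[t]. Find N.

Gauss's count: N_{2}(8) = (1/8) Σ_{d|8} μ(8/d)·2^d.
Divisors of 8: 1, 2, 4, 8; μ(8/d) for each: 0, 0, -1, 1.
Σ = − 2^4 + 2^8 = 240.
N = 240/8 = 30.

30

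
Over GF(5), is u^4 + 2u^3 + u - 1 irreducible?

Yes

Write h(u) = u^4 + 2u^3 + u - 1.
Check for roots in GF(5): h(0) = 4; h(1) = 3; h(2) = 3; h(3) = 2; h(4) = 2.
No roots, so no linear factors.
Degree-2 irreducible divisors: test the 10 monic irreducibles of degree 2 over GF(5).
None of them divide h (all give nonzero remainder).
No irreducible factor of degree ≤ 2 exists, so h is irreducible over GF(5).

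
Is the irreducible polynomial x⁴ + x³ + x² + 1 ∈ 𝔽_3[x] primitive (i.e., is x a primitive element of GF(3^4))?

No

Write f(x) = x⁴ + x³ + x² + 1.
|GF(3^4)^×| = 3^4 − 1 = 80. Prime factorization: 80 = 2^4·5.
f is primitive ⇔ x has order 80 in GF(3)[x]/(f), i.e. x^(80/q) ≠ 1 for each prime q | 80.
x^(40) mod f = 1
x^(16) mod f = 2x³ + x² + x.
Since x^(40) = 1, the order of x divides 40 < 80; not primitive.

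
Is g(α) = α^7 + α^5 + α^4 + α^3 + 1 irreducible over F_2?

Yes

Check for roots in F_2: g(0) = 1; g(1) = 1.
No roots, so no linear factors.
Monic irreducibles of degree 2 over GF(2): α^2 + α + 1.
None of them divide g (all give nonzero remainder).
Monic irreducibles of degree 3 over GF(2): α^3 + α + 1, α^3 + α^2 + 1.
None of them divide g (all give nonzero remainder).
No irreducible factor of degree ≤ 3 exists, so g is irreducible over GF(2).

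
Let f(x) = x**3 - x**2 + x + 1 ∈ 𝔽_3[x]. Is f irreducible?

Check for roots in 𝔽_3: f(0) = 1; f(1) = 2; f(2) = 1.
No roots. A degree-3 polynomial over a field with no linear factor is irreducible.

Yes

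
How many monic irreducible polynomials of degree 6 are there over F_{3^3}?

64566684

Gauss's count: N_{27}(6) = (1/6) Σ_{d|6} μ(6/d)·27^d.
Divisors of 6: 1, 2, 3, 6; μ(6/d) for each: 1, -1, -1, 1.
Σ = 27^1 − 27^2 − 27^3 + 27^6 = 387400104.
N = 387400104/6 = 64566684.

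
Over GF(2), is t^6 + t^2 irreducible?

Write g(t) = t^6 + t^2.
Check for roots in GF(2): g(0) = 0 → root; g(1) = 0 → root.
g(0) = 0, so (t) divides g(t); g is reducible.

No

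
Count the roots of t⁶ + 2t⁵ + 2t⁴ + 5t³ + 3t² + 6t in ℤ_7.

Write g(t) = t⁶ + 2t⁵ + 2t⁴ + 5t³ + 3t² + 6t.
Evaluate at each of the 7 elements of ℤ_7:
g(0) = 0 → root; g(1) = 5; g(2) = 0 → root; g(3) = 3; g(4) = 6; g(5) = 6; g(6) = 0 → root.
Roots: {0, 2, 6}.

3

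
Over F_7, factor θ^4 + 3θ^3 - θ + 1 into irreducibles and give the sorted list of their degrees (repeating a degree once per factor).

1, 3

Write g(θ) = θ^4 + 3θ^3 - θ + 1.
Linear factors from roots: (θ + 1).
Complete factorization: g(θ) = (θ + 1)·(θ^3 + 2θ^2 - 2θ + 1).
Factor degrees with multiplicity: 1 + 3 = 4.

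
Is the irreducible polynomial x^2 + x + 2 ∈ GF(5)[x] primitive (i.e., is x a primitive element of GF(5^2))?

Yes

Write f(x) = x^2 + x + 2.
|GF(5^2)^×| = 5^2 − 1 = 24. Prime factorization: 24 = 2^3·3.
f is primitive ⇔ x has order 24 in GF(5)[x]/(f), i.e. x^(24/q) ≠ 1 for each prime q | 24.
x^(12) mod f = 4.
x^(8) mod f = 3x + 1.
None equal 1, so x has full order 24; f is primitive.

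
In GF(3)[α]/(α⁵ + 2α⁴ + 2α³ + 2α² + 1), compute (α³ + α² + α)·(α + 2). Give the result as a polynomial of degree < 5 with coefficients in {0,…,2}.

Multiply in GF(3)[α]: (α³ + α² + α)·(α + 2) = α⁴ + 2α.
Reduced: α⁴ + 2α.

α^4 + 2α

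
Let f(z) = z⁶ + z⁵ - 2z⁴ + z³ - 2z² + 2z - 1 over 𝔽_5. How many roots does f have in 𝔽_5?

Evaluate at each of the 5 elements of 𝔽_5:
f(0) = 4; f(1) = 0 → root; f(2) = 2; f(3) = 4; f(4) = 2.
Roots: {1}.

1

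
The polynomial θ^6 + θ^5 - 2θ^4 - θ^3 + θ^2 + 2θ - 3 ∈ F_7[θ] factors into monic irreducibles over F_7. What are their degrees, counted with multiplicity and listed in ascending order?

Write g(θ) = θ^6 + θ^5 - 2θ^4 - θ^3 + θ^2 + 2θ - 3.
Complete factorization: g(θ) = (θ^6 + θ^5 - 2θ^4 - θ^3 + θ^2 + 2θ - 3).
Factor degrees with multiplicity: 6 = 6.

6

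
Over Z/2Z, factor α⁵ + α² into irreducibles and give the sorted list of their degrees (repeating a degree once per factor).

Write g(α) = α⁵ + α².
Roots in Z/2Z: g(0) = 0 → root; g(1) = 0 → root.
Linear factors from roots: (α), (α + 1).
Complete factorization: g(α) = (α + 1)·(α)^2·(α² + α + 1).
Factor degrees with multiplicity: 1 + 1 + 1 + 2 = 5.

1, 1, 1, 2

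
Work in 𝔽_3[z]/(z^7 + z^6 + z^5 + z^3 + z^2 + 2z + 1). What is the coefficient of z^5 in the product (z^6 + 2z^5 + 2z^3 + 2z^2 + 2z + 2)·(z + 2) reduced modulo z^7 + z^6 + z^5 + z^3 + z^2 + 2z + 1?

0

Multiply in 𝔽_3[z]: (z^6 + 2z^5 + 2z^3 + 2z^2 + 2z + 2)·(z + 2) = z^7 + z^6 + z^5 + 2z^4 + 1.
Reduce using z^7 ≡ 2z^6 + 2z^5 + 2z^3 + 2z^2 + z + 2 (mod z^7 + z^6 + z^5 + z^3 + z^2 + 2z + 1).
Reduced: 2z^4 + 2z^3 + 2z^2 + z.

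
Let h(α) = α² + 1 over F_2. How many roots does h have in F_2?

Evaluate at each of the 2 elements of F_2:
h(0) = 1; h(1) = 0 → root.
Roots: {1}.

1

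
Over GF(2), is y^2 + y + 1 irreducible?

Yes

Write P(y) = y^2 + y + 1.
Check for roots in GF(2): P(0) = 1; P(1) = 1.
No roots. A degree-2 polynomial over a field with no linear factor is irreducible.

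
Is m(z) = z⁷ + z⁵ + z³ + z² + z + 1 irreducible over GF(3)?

Check for roots in GF(3): m(0) = 1; m(1) = 0 → root; m(2) = 1.
m(1) = 0, so (z − 1) divides m(z); m is reducible.

No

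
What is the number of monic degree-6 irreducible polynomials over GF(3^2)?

x^(9^6) − x is the product of all monic irreducibles of degree dividing 6; Möbius inversion gives N = (1/6) Σ μ(6/d)·9^d.
Divisors of 6: 1, 2, 3, 6; μ(6/d) for each: 1, -1, -1, 1.
Σ = 9^1 − 9^2 − 9^3 + 9^6 = 530640.
N = 530640/6 = 88440.

88440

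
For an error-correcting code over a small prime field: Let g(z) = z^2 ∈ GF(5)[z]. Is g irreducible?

No

Check for roots in GF(5): g(0) = 0 → root; g(1) = 1; g(2) = 4; g(3) = 4; g(4) = 1.
g(0) = 0, so (z) divides g(z); g is reducible.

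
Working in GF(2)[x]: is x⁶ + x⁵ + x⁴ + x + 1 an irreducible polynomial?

Write m(x) = x⁶ + x⁵ + x⁴ + x + 1.
Check for roots in GF(2): m(0) = 1; m(1) = 1.
No roots, so no linear factors.
Monic irreducibles of degree 2 over GF(2): x² + x + 1.
None of them divide m (all give nonzero remainder).
Monic irreducibles of degree 3 over GF(2): x³ + x + 1, x³ + x² + 1.
None of them divide m (all give nonzero remainder).
No irreducible factor of degree ≤ 3 exists, so m is irreducible over GF(2).

Yes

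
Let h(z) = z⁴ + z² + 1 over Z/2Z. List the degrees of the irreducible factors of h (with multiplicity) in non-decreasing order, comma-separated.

Roots in Z/2Z: h(0) = 1; h(1) = 1.
Complete factorization: h(z) = (z² + z + 1)^2.
Factor degrees with multiplicity: 2 + 2 = 4.

2, 2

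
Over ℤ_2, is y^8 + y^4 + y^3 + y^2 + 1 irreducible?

Write f(y) = y^8 + y^4 + y^3 + y^2 + 1.
Check for roots in ℤ_2: f(0) = 1; f(1) = 1.
No roots, so no linear factors.
Monic irreducibles of degree 2 over GF(2): y^2 + y + 1.
None of them divide f (all give nonzero remainder).
Monic irreducibles of degree 3 over GF(2): y^3 + y + 1, y^3 + y^2 + 1.
None of them divide f (all give nonzero remainder).
Monic irreducibles of degree 4 over GF(2): y^4 + y + 1, y^4 + y^3 + 1, y^4 + y^3 + y^2 + y + 1.
None of them divide f (all give nonzero remainder).
No irreducible factor of degree ≤ 4 exists, so f is irreducible over GF(2).

Yes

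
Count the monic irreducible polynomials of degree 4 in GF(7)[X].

588

By the necklace-counting formula, N_7(4) = (1/4) Σ_{d|4} μ(4/d)·7^d.
Divisors of 4: 1, 2, 4; μ(4/d) for each: 0, -1, 1.
Σ = − 7^2 + 7^4 = 2352.
N = 2352/4 = 588.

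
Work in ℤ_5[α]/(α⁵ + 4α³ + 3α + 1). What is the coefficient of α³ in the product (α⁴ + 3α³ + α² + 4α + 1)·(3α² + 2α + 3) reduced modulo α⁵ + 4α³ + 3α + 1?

Multiply in ℤ_5[α]: (α⁴ + 3α³ + α² + 4α + 1)·(3α² + 2α + 3) = 3α⁶ + α⁵ + 2α⁴ + 3α³ + 4α² + 4α + 3.
Reduce using α⁵ ≡ α³ + 2α + 4 (mod α⁵ + 4α³ + 3α + 1).
Reduced: 4α³ + 3α + 2.

4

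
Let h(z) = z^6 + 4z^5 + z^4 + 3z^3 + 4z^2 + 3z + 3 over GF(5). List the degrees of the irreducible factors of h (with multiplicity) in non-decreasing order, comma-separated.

3, 3

Roots in GF(5): h(0) = 3; h(1) = 4; h(2) = 2; h(3) = 1; h(4) = 4.
Complete factorization: h(z) = (z^3 + z + 1)·(z^3 + 4z^2 + 3).
Factor degrees with multiplicity: 3 + 3 = 6.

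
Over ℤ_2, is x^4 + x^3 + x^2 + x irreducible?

Write m(x) = x^4 + x^3 + x^2 + x.
Check for roots in ℤ_2: m(0) = 0 → root; m(1) = 0 → root.
m(0) = 0, so (x) divides m(x); m is reducible.

No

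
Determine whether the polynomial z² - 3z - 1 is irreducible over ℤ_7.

Yes

Write h(z) = z² - 3z - 1.
Check for roots in ℤ_7: h(0) = 6; h(1) = 4; h(2) = 4; h(3) = 6; h(4) = 3; h(5) = 2; h(6) = 3.
No roots. A degree-2 polynomial over a field with no linear factor is irreducible.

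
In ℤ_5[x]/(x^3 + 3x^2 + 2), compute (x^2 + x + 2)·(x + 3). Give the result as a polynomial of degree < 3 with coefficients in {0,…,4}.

Multiply in ℤ_5[x]: (x^2 + x + 2)·(x + 3) = x^3 + 4x^2 + 1.
Reduce using x^3 ≡ 2x^2 + 3 (mod x^3 + 3x^2 + 2).
Reduced: x^2 + 4.

x^2 + 4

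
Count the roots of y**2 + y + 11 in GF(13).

Write f(y) = y**2 + y + 11.
Evaluate at each of the 13 elements of GF(13):
f(0) = 11; f(1) = 0 → root; f(2) = 4; f(3) = 10; f(4) = 5; f(5) = 2; f(6) = 1; f(7) = 2; f(8) = 5; f(9) = 10; f(10) = 4; f(11) = 0 → root; f(12) = 11.
Roots: {1, 11}.

2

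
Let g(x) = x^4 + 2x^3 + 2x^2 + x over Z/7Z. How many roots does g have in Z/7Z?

Evaluate at each of the 7 elements of Z/7Z:
g(0) = 0 → root; g(1) = 6; g(2) = 0 → root; g(3) = 2; g(4) = 0 → root; g(5) = 6; g(6) = 0 → root.
Roots: {0, 2, 4, 6}.

4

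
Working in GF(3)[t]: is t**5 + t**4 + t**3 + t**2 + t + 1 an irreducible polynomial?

Write P(t) = t**5 + t**4 + t**3 + t**2 + t + 1.
Check for roots in GF(3): P(0) = 1; P(1) = 0 → root; P(2) = 0 → root.
P(1) = 0, so (t − 1) divides P(t); P is reducible.

No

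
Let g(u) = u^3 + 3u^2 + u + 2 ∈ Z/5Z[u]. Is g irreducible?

Check for roots in Z/5Z: g(0) = 2; g(1) = 2; g(2) = 4; g(3) = 4; g(4) = 3.
No roots. A degree-3 polynomial over a field with no linear factor is irreducible.

Yes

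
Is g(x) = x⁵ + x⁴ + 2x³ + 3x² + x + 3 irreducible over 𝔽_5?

Check for roots in 𝔽_5: g(0) = 3; g(1) = 1; g(2) = 1; g(3) = 1; g(4) = 3.
No roots, so no linear factors.
Degree-2 irreducible divisors: test the 10 monic irreducibles of degree 2 over GF(5).
None of them divide g (all give nonzero remainder).
No irreducible factor of degree ≤ 2 exists, so g is irreducible over GF(5).

Yes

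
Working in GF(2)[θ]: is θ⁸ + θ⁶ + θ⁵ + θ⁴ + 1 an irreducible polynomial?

Yes

Write h(θ) = θ⁸ + θ⁶ + θ⁵ + θ⁴ + 1.
Check for roots in GF(2): h(0) = 1; h(1) = 1.
No roots, so no linear factors.
Monic irreducibles of degree 2 over GF(2): θ² + θ + 1.
None of them divide h (all give nonzero remainder).
Monic irreducibles of degree 3 over GF(2): θ³ + θ + 1, θ³ + θ² + 1.
None of them divide h (all give nonzero remainder).
Monic irreducibles of degree 4 over GF(2): θ⁴ + θ + 1, θ⁴ + θ³ + 1, θ⁴ + θ³ + θ² + θ + 1.
None of them divide h (all give nonzero remainder).
No irreducible factor of degree ≤ 4 exists, so h is irreducible over GF(2).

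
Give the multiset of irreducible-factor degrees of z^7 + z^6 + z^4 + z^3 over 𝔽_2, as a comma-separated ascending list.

Write h(z) = z^7 + z^6 + z^4 + z^3.
Roots in 𝔽_2: h(0) = 0 → root; h(1) = 0 → root.
Linear factors from roots: (z), (z + 1).
Complete factorization: h(z) = (z + 1)^2·(z)^3·(z^2 + z + 1).
Factor degrees with multiplicity: 1 + 1 + 1 + 1 + 1 + 2 = 7.

1, 1, 1, 1, 1, 2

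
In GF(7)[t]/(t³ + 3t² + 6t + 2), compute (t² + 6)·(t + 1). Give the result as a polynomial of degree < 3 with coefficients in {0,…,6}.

Multiply in GF(7)[t]: (t² + 6)·(t + 1) = t³ + t² + 6t + 6.
Reduce using t³ ≡ 4t² + t + 5 (mod t³ + 3t² + 6t + 2).
Reduced: 5t² + 4.

5t^2 + 4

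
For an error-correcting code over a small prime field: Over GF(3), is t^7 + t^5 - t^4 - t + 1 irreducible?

Write f(t) = t^7 + t^5 - t^4 - t + 1.
Check for roots in GF(3): f(0) = 1; f(1) = 1; f(2) = 2.
No roots, so no linear factors.
Monic irreducibles of degree 2 over GF(3): t^2 + 1, t^2 + t - 1, t^2 - t - 1.
None of them divide f (all give nonzero remainder).
Degree-3 irreducible divisors: test the 8 monic irreducibles of degree 3 over GF(3).
None of them divide f (all give nonzero remainder).
No irreducible factor of degree ≤ 3 exists, so f is irreducible over GF(3).

Yes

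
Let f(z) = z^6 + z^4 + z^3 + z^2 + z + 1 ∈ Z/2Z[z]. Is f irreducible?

No

Check for roots in Z/2Z: f(0) = 1; f(1) = 0 → root.
f(1) = 0, so (z − 1) divides f(z); f is reducible.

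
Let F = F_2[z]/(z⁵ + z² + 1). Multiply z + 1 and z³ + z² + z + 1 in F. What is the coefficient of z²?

Multiply in F_2[z]: (z + 1)·(z³ + z² + z + 1) = z⁴ + 1.
Reduced: z⁴ + 1.

0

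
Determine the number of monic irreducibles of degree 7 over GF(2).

Gauss's count: N_{2}(7) = (1/7) Σ_{d|7} μ(7/d)·2^d.
Divisors of 7: 1, 7; μ(7/d) for each: -1, 1.
Σ = − 2^1 + 2^7 = 126.
N = 126/7 = 18.

18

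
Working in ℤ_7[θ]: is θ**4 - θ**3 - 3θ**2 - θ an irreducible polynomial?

No

Write f(θ) = θ**4 - θ**3 - 3θ**2 - θ.
Check for roots in ℤ_7: f(0) = 0 → root; f(1) = 3; f(2) = 1; f(3) = 3; f(4) = 0 → root; f(5) = 0 → root; f(6) = 0 → root.
f(0) = 0, so (θ) divides f(θ); f is reducible.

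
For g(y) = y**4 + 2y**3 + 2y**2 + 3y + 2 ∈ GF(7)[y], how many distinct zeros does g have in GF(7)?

1

Evaluate at each of the 7 elements of GF(7):
g(0) = 2; g(1) = 3; g(2) = 6; g(3) = 3; g(4) = 3; g(5) = 4; g(6) = 0 → root.
Roots: {6}.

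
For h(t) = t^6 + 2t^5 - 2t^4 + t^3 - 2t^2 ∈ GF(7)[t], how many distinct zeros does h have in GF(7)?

Evaluate at each of the 7 elements of GF(7):
h(0) = 0 → root; h(1) = 0 → root; h(2) = 5; h(3) = 5; h(4) = 1; h(5) = 1; h(6) = 1.
Roots: {0, 1}.

2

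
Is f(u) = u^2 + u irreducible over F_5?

Check for roots in F_5: f(0) = 0 → root; f(1) = 2; f(2) = 1; f(3) = 2; f(4) = 0 → root.
f(0) = 0, so (u) divides f(u); f is reducible.

No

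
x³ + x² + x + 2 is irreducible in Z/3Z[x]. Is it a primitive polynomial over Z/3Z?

Write f(x) = x³ + x² + x + 2.
|GF(3^3)^×| = 3^3 − 1 = 26. Prime factorization: 26 = 2·13.
f is primitive ⇔ x has order 26 in GF(3)[x]/(f), i.e. x^(26/q) ≠ 1 for each prime q | 26.
x^(13) mod f = 1
x^(2) mod f = x².
Since x^(13) = 1, the order of x divides 13 < 26; not primitive.

No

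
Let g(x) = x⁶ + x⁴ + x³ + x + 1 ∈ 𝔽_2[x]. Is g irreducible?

Yes

Check for roots in 𝔽_2: g(0) = 1; g(1) = 1.
No roots, so no linear factors.
Monic irreducibles of degree 2 over GF(2): x² + x + 1.
None of them divide g (all give nonzero remainder).
Monic irreducibles of degree 3 over GF(2): x³ + x + 1, x³ + x² + 1.
None of them divide g (all give nonzero remainder).
No irreducible factor of degree ≤ 3 exists, so g is irreducible over GF(2).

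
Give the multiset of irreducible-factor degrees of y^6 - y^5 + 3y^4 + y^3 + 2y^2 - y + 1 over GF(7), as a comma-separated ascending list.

1, 2, 3

Write g(y) = y^6 - y^5 + 3y^4 + y^3 + 2y^2 - y + 1.
Linear factors from roots: (y + 2).
Complete factorization: g(y) = (y + 2)·(y^2 + y + 3)·(y^3 + 3y^2 + 3y - 1).
Factor degrees with multiplicity: 1 + 2 + 3 = 6.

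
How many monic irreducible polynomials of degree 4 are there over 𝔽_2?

3

The number of monic irreducibles of degree 4 over GF(2) is (1/4)·Σ_{d∣4} μ(4/d) 2^d.
Divisors of 4: 1, 2, 4; μ(4/d) for each: 0, -1, 1.
Σ = − 2^2 + 2^4 = 12.
N = 12/4 = 3.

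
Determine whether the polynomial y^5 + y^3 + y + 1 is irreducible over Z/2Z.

No

Write f(y) = y^5 + y^3 + y + 1.
Check for roots in Z/2Z: f(0) = 1; f(1) = 0 → root.
f(1) = 0, so (y − 1) divides f(y); f is reducible.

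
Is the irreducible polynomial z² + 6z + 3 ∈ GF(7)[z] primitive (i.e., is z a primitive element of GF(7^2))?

Yes

Write f(z) = z² + 6z + 3.
|GF(7^2)^×| = 7^2 − 1 = 48. Prime factorization: 48 = 2^4·3.
f is primitive ⇔ z has order 48 in GF(7)[z]/(f), i.e. z^(48/q) ≠ 1 for each prime q | 48.
z^(24) mod f = 6.
z^(16) mod f = 2.
None equal 1, so z has full order 48; f is primitive.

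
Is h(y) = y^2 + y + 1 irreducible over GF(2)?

Yes

Check for roots in GF(2): h(0) = 1; h(1) = 1.
No roots. A degree-2 polynomial over a field with no linear factor is irreducible.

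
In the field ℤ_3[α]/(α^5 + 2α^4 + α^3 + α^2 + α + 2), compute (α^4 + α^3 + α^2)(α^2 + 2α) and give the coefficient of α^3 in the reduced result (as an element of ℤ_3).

Multiply in ℤ_3[α]: (α^4 + α^3 + α^2)·(α^2 + 2α) = α^6 + 2α^3.
Reduce using α^5 ≡ α^4 + 2α^3 + 2α^2 + 2α + 1 (mod α^5 + 2α^4 + α^3 + α^2 + α + 2).
Reduced: α^2 + 1.

0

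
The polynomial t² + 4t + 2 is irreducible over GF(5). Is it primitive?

Write f(t) = t² + 4t + 2.
|GF(5^2)^×| = 5^2 − 1 = 24. Prime factorization: 24 = 2^3·3.
f is primitive ⇔ t has order 24 in GF(5)[t]/(f), i.e. t^(24/q) ≠ 1 for each prime q | 24.
t^(12) mod f = 4.
t^(8) mod f = 2t + 1.
None equal 1, so t has full order 24; f is primitive.

Yes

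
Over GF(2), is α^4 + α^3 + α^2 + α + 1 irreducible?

Yes

Write P(α) = α^4 + α^3 + α^2 + α + 1.
Check for roots in GF(2): P(0) = 1; P(1) = 1.
No roots, so no linear factors.
Monic irreducibles of degree 2 over GF(2): α^2 + α + 1.
None of them divide P (all give nonzero remainder).
No irreducible factor of degree ≤ 2 exists, so P is irreducible over GF(2).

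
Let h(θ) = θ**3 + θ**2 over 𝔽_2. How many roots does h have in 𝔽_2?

2

Evaluate at each of the 2 elements of 𝔽_2:
h(0) = 0 → root; h(1) = 0 → root.
Roots: {0, 1}.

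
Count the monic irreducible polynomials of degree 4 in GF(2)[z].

By the necklace-counting formula, N_2(4) = (1/4) Σ_{d|4} μ(4/d)·2^d.
Divisors of 4: 1, 2, 4; μ(4/d) for each: 0, -1, 1.
Σ = − 2^2 + 2^4 = 12.
N = 12/4 = 3.

3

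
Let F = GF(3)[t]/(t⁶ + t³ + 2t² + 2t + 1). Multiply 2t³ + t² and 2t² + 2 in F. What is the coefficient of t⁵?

1

Multiply in GF(3)[t]: (2t³ + t²)·(2t² + 2) = t⁵ + 2t⁴ + t³ + 2t².
Reduced: t⁵ + 2t⁴ + t³ + 2t².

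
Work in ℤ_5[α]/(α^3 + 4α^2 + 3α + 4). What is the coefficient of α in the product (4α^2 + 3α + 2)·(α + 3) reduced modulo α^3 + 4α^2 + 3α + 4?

4

Multiply in ℤ_5[α]: (4α^2 + 3α + 2)·(α + 3) = 4α^3 + α + 1.
Reduce using α^3 ≡ α^2 + 2α + 1 (mod α^3 + 4α^2 + 3α + 4).
Reduced: 4α^2 + 4α.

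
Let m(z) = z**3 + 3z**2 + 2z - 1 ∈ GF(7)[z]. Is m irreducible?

No

Check for roots in GF(7): m(0) = 6; m(1) = 5; m(2) = 2; m(3) = 3; m(4) = 0 → root; m(5) = 6; m(6) = 6.
m(4) = 0, so (z − 4) divides m(z); m is reducible.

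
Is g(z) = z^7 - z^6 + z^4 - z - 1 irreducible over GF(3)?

Yes

Check for roots in GF(3): g(0) = 2; g(1) = 2; g(2) = 2.
No roots, so no linear factors.
Monic irreducibles of degree 2 over GF(3): z^2 + 1, z^2 + z - 1, z^2 - z - 1.
None of them divide g (all give nonzero remainder).
Degree-3 irreducible divisors: test the 8 monic irreducibles of degree 3 over GF(3).
None of them divide g (all give nonzero remainder).
No irreducible factor of degree ≤ 3 exists, so g is irreducible over GF(3).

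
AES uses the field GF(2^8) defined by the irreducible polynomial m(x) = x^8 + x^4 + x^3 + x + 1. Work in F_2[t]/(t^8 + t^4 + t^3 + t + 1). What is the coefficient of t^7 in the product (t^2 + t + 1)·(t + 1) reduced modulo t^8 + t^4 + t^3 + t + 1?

Multiply in F_2[t]: (t^2 + t + 1)·(t + 1) = t^3 + 1.
Reduced: t^3 + 1.

0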